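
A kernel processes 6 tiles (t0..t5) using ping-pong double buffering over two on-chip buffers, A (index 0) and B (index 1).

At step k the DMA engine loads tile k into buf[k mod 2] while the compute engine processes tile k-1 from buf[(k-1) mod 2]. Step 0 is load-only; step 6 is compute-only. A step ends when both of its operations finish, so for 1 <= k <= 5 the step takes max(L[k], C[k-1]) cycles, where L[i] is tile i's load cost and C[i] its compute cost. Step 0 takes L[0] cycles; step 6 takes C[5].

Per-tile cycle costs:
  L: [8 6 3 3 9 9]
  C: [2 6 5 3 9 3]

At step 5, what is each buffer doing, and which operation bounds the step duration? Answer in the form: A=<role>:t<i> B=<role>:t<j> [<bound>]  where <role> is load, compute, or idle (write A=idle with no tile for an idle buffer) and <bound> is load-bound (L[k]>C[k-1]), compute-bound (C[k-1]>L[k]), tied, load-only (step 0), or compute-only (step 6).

step 0: L[0]=8 → dur=8, Σ=8 | A=load:t0 B=idle [load-only]
step 1: L[1]=6 C[0]=2 → dur=6, Σ=14 | A=compute:t0 B=load:t1 [load-bound]
step 2: L[2]=3 C[1]=6 → dur=6, Σ=20 | A=load:t2 B=compute:t1 [compute-bound]
step 3: L[3]=3 C[2]=5 → dur=5, Σ=25 | A=compute:t2 B=load:t3 [compute-bound]
step 4: L[4]=9 C[3]=3 → dur=9, Σ=34 | A=load:t4 B=compute:t3 [load-bound]
step 5: L[5]=9 C[4]=9 → dur=9, Σ=43 | A=compute:t4 B=load:t5 [tied]
step 6: C[5]=3 → dur=3, Σ=46 | A=idle B=compute:t5 [compute-only]

step 5: A=compute:t4 B=load:t5 [tied]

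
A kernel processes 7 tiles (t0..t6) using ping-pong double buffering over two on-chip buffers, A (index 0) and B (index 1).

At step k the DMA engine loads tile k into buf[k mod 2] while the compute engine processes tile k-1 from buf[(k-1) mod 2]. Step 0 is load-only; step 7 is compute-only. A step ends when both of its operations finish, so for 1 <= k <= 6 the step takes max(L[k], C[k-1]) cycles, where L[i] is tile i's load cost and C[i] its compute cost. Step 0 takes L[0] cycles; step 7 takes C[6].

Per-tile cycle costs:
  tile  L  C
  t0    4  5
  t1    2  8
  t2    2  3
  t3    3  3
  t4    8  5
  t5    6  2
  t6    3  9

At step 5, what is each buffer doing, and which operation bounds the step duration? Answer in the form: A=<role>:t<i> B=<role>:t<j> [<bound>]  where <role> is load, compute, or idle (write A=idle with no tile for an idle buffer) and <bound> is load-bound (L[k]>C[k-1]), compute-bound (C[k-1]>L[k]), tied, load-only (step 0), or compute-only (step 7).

  0. 4=4c; end=4; A:t0 B:-
  1. max(2,5)=5c; end=9; A:t0 B:t1
  2. max(2,8)=8c; end=17; A:t2 B:t1
  3. max(3,3)=3c; end=20; A:t2 B:t3
  4. max(8,3)=8c; end=28; A:t4 B:t3
  5. max(6,5)=6c; end=34; A:t4 B:t5
  6. max(3,2)=3c; end=37; A:t6 B:t5
  7. 9=9c; end=46; A:t6 B:t5

step 5: A=compute:t4 B=load:t5 [load-bound]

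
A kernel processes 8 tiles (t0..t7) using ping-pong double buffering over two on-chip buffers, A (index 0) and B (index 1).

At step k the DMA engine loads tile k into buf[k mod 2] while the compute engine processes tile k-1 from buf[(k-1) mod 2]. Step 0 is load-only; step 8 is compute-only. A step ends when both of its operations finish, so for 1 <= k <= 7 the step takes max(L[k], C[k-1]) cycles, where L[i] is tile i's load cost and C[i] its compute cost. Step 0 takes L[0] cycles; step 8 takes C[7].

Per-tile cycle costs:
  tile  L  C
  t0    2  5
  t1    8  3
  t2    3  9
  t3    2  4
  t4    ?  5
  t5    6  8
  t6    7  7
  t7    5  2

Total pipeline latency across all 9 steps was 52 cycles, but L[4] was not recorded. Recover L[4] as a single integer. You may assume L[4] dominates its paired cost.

step 0 | dur = L[0]=2 = 2
step 1 | dur = max(L[1]=8, C[0]=5) = 8
step 2 | dur = max(L[2]=3, C[1]=3) = 3
step 3 | dur = max(L[3]=2, C[2]=9) = 9
step 4 | dur = max(L[4]=?, C[3]=4) = L[4]  (unknown; binding)
step 5 | dur = max(L[5]=6, C[4]=5) = 6
step 6 | dur = max(L[6]=7, C[5]=8) = 8
step 7 | dur = max(L[7]=5, C[6]=7) = 7
step 8 | dur = C[7]=2 = 2
sum of known step durations = 45
dur[4] = total - known = 52 - 45 = 7
L[4] is the binding max in step 4, so L[4] = dur[4] = 7

L[4] = 7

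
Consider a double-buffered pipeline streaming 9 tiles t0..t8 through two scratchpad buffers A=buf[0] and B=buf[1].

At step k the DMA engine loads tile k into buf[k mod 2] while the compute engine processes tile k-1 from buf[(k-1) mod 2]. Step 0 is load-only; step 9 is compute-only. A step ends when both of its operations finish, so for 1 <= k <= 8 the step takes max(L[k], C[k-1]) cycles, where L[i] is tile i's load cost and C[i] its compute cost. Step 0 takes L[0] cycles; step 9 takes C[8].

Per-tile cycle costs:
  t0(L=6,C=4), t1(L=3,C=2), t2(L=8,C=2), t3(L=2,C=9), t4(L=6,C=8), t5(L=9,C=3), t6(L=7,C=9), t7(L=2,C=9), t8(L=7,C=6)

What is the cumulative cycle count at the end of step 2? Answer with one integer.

step 0: L[0]=6 → dur=6, Σ=6 | A=load:t0 B=idle [load-only]
step 1: L[1]=3 C[0]=4 → dur=4, Σ=10 | A=compute:t0 B=load:t1 [compute-bound]
step 2: L[2]=8 C[1]=2 → dur=8, Σ=18 | A=load:t2 B=compute:t1 [load-bound]
step 3: L[3]=2 C[2]=2 → dur=2, Σ=20 | A=compute:t2 B=load:t3 [tied]
step 4: L[4]=6 C[3]=9 → dur=9, Σ=29 | A=load:t4 B=compute:t3 [compute-bound]
step 5: L[5]=9 C[4]=8 → dur=9, Σ=38 | A=compute:t4 B=load:t5 [load-bound]
step 6: L[6]=7 C[5]=3 → dur=7, Σ=45 | A=load:t6 B=compute:t5 [load-bound]
step 7: L[7]=2 C[6]=9 → dur=9, Σ=54 | A=compute:t6 B=load:t7 [compute-bound]
step 8: L[8]=7 C[7]=9 → dur=9, Σ=63 | A=load:t8 B=compute:t7 [compute-bound]
step 9: C[8]=6 → dur=6, Σ=69 | A=compute:t8 B=idle [compute-only]

end_cycle[2] = 18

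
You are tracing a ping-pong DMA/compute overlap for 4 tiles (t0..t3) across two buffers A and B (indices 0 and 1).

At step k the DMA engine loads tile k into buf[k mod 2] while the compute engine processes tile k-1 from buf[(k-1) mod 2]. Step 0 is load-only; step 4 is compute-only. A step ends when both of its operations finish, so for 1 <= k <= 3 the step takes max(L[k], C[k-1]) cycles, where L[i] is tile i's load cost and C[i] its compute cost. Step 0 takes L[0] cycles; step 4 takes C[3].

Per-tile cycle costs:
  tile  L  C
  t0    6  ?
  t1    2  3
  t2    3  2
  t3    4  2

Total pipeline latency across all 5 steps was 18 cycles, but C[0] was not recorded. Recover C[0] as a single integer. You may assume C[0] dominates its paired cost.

C[0] = 3

step 0 → dur = L[0]=6 = 6
step 1 → dur = max(L[1]=2, C[0]=?) = C[0]  (unknown; binding)
step 2 → dur = max(L[2]=3, C[1]=3) = 3
step 3 → dur = max(L[3]=4, C[2]=2) = 4
step 4 → dur = C[3]=2 = 2
sum of known step durations = 15
dur[1] = total - known = 18 - 15 = 3
C[0] is the binding max in step 1, so C[0] = dur[1] = 3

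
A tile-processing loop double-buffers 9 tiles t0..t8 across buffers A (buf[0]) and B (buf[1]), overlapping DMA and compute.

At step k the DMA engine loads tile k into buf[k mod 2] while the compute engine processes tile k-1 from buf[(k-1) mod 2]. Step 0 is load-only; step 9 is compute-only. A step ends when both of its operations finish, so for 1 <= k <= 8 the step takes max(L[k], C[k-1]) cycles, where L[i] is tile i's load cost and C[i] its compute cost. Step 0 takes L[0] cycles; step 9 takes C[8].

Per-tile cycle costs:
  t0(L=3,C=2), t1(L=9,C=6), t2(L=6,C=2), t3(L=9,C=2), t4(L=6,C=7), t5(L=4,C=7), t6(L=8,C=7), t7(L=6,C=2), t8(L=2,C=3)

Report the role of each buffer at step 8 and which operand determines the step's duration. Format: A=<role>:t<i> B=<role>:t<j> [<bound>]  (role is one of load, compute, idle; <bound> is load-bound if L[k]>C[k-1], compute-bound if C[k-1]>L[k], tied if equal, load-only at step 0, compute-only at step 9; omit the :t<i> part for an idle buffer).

step 8: A=load:t8 B=compute:t7 [tied]

[0] DMA t0→A (3c) ∥ CU idle ⇒ 3c, clock 3
[1] DMA t1→B (9c) ∥ CU A:t0 (2c) ⇒ 9c, clock 12
[2] DMA t2→A (6c) ∥ CU B:t1 (6c) ⇒ 6c, clock 18
[3] DMA t3→B (9c) ∥ CU A:t2 (2c) ⇒ 9c, clock 27
[4] DMA t4→A (6c) ∥ CU B:t3 (2c) ⇒ 6c, clock 33
[5] DMA t5→B (4c) ∥ CU A:t4 (7c) ⇒ 7c, clock 40
[6] DMA t6→A (8c) ∥ CU B:t5 (7c) ⇒ 8c, clock 48
[7] DMA t7→B (6c) ∥ CU A:t6 (7c) ⇒ 7c, clock 55
[8] DMA t8→A (2c) ∥ CU B:t7 (2c) ⇒ 2c, clock 57
[9] DMA idle ∥ CU A:t8 (3c) ⇒ 3c, clock 60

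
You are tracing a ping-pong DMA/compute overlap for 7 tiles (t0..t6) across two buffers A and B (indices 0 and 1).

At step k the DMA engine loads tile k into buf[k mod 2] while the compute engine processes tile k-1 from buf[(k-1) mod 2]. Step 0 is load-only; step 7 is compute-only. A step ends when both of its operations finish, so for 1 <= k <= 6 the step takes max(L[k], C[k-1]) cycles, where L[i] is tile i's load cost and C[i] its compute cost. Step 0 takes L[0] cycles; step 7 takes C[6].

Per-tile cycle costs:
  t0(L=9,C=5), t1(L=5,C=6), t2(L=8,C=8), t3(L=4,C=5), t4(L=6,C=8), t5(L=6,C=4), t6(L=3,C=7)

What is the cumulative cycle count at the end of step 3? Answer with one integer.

end_cycle[3] = 30

step 0: L[0]=9 → dur=9, Σ=9 | A=load:t0 B=idle [load-only]
step 1: L[1]=5 C[0]=5 → dur=5, Σ=14 | A=compute:t0 B=load:t1 [tied]
step 2: L[2]=8 C[1]=6 → dur=8, Σ=22 | A=load:t2 B=compute:t1 [load-bound]
step 3: L[3]=4 C[2]=8 → dur=8, Σ=30 | A=compute:t2 B=load:t3 [compute-bound]
step 4: L[4]=6 C[3]=5 → dur=6, Σ=36 | A=load:t4 B=compute:t3 [load-bound]
step 5: L[5]=6 C[4]=8 → dur=8, Σ=44 | A=compute:t4 B=load:t5 [compute-bound]
step 6: L[6]=3 C[5]=4 → dur=4, Σ=48 | A=load:t6 B=compute:t5 [compute-bound]
step 7: C[6]=7 → dur=7, Σ=55 | A=compute:t6 B=idle [compute-only]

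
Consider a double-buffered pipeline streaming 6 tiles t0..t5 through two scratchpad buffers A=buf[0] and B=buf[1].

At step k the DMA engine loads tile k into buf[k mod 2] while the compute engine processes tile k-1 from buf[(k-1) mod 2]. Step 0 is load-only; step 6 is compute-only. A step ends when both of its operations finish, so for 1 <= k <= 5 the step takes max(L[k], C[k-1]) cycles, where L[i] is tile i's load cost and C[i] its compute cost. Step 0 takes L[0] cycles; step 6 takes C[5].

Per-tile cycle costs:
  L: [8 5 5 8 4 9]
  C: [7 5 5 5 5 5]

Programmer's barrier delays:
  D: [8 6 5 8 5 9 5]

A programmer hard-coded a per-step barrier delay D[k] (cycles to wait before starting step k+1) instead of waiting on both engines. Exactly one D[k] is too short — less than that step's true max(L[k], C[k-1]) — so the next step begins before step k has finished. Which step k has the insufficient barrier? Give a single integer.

k=0 barrier L[0]=8→8c, D[0]=8 ok
k=1 barrier max(L[1]=5,C[0]=7)→7c, D[1]=6 SHORT
k=2 barrier max(L[2]=5,C[1]=5)→5c, D[2]=5 ok
k=3 barrier max(L[3]=8,C[2]=5)→8c, D[3]=8 ok
k=4 barrier max(L[4]=4,C[3]=5)→5c, D[4]=5 ok
k=5 barrier max(L[5]=9,C[4]=5)→9c, D[5]=9 ok
k=6 barrier C[5]=5→5c, D[6]=5 ok

hazard at step 1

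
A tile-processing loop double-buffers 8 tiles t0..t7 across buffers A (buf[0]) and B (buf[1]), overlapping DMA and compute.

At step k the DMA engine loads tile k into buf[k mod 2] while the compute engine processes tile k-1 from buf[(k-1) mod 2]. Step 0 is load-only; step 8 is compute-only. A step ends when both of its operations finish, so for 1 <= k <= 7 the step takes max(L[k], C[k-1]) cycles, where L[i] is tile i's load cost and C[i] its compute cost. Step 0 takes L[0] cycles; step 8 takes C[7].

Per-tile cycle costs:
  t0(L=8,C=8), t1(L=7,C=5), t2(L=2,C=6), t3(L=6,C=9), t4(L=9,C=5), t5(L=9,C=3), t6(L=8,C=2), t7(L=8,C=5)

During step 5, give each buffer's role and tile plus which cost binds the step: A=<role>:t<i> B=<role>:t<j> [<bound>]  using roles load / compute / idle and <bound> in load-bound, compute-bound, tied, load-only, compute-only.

step 5: A=compute:t4 B=load:t5 [load-bound]

  0. 8=8c; end=8; A:t0 B:-
  1. max(7,8)=8c; end=16; A:t0 B:t1
  2. max(2,5)=5c; end=21; A:t2 B:t1
  3. max(6,6)=6c; end=27; A:t2 B:t3
  4. max(9,9)=9c; end=36; A:t4 B:t3
  5. max(9,5)=9c; end=45; A:t4 B:t5
  6. max(8,3)=8c; end=53; A:t6 B:t5
  7. max(8,2)=8c; end=61; A:t6 B:t7
  8. 5=5c; end=66; A:t6 B:t7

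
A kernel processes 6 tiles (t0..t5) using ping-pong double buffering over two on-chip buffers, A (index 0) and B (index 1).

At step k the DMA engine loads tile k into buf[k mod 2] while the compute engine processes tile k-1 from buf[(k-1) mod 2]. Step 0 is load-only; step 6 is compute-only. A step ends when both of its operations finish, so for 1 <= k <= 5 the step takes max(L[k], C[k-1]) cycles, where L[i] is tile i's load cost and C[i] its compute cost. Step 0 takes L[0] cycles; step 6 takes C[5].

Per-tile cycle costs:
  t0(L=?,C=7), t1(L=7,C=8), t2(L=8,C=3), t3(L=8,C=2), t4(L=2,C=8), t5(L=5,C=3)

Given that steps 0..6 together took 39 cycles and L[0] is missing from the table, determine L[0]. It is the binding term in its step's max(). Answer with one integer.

L[0] = 3

step 0: dur = L[0]=? = L[0]  (unknown; binding)
step 1: dur = max(L[1]=7, C[0]=7) = 7
step 2: dur = max(L[2]=8, C[1]=8) = 8
step 3: dur = max(L[3]=8, C[2]=3) = 8
step 4: dur = max(L[4]=2, C[3]=2) = 2
step 5: dur = max(L[5]=5, C[4]=8) = 8
step 6: dur = C[5]=3 = 3
sum of known step durations = 36
dur[0] = total - known = 39 - 36 = 3
L[0] is the binding max in step 0, so L[0] = dur[0] = 3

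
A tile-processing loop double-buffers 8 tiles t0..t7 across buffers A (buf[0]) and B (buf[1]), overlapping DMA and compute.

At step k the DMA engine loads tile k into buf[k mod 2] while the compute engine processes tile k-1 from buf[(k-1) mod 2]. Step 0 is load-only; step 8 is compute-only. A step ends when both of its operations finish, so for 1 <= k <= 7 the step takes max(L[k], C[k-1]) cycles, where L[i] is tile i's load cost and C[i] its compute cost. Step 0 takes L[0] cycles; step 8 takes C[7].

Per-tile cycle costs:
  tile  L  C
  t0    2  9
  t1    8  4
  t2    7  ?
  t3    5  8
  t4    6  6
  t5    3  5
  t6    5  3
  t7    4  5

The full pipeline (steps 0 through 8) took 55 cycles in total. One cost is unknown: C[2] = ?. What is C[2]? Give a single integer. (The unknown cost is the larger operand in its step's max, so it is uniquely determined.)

step 0: dur = L[0]=2 = 2
step 1: dur = max(L[1]=8, C[0]=9) = 9
step 2: dur = max(L[2]=7, C[1]=4) = 7
step 3: dur = max(L[3]=5, C[2]=?) = C[2]  (unknown; binding)
step 4: dur = max(L[4]=6, C[3]=8) = 8
step 5: dur = max(L[5]=3, C[4]=6) = 6
step 6: dur = max(L[6]=5, C[5]=5) = 5
step 7: dur = max(L[7]=4, C[6]=3) = 4
step 8: dur = C[7]=5 = 5
sum of known step durations = 46
dur[3] = total - known = 55 - 46 = 9
C[2] is the binding max in step 3, so C[2] = dur[3] = 9

C[2] = 9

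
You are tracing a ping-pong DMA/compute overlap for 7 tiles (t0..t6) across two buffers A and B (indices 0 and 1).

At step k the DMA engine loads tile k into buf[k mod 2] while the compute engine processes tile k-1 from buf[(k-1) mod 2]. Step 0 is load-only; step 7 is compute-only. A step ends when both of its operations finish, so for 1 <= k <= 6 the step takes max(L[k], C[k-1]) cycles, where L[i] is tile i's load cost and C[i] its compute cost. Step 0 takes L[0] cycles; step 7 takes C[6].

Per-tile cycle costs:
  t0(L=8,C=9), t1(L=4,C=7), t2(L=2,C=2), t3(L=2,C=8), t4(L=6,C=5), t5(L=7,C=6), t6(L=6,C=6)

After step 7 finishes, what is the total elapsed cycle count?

end_cycle[7] = 53

  0. 8=8c; end=8; A:t0 B:-
  1. max(4,9)=9c; end=17; A:t0 B:t1
  2. max(2,7)=7c; end=24; A:t2 B:t1
  3. max(2,2)=2c; end=26; A:t2 B:t3
  4. max(6,8)=8c; end=34; A:t4 B:t3
  5. max(7,5)=7c; end=41; A:t4 B:t5
  6. max(6,6)=6c; end=47; A:t6 B:t5
  7. 6=6c; end=53; A:t6 B:t5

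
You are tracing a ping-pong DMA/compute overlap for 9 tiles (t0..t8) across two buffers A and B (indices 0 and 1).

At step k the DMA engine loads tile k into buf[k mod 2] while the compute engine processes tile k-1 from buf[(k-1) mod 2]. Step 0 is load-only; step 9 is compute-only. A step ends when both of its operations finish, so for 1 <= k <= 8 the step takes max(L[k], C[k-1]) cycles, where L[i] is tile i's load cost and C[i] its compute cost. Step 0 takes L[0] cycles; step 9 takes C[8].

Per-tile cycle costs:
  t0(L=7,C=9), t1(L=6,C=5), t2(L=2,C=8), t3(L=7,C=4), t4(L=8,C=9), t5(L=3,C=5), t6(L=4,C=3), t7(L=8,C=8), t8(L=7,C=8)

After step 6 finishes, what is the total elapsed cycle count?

end_cycle[6] = 51

  0. 7=7c; end=7; A:t0 B:-
  1. max(6,9)=9c; end=16; A:t0 B:t1
  2. max(2,5)=5c; end=21; A:t2 B:t1
  3. max(7,8)=8c; end=29; A:t2 B:t3
  4. max(8,4)=8c; end=37; A:t4 B:t3
  5. max(3,9)=9c; end=46; A:t4 B:t5
  6. max(4,5)=5c; end=51; A:t6 B:t5
  7. max(8,3)=8c; end=59; A:t6 B:t7
  8. max(7,8)=8c; end=67; A:t8 B:t7
  9. 8=8c; end=75; A:t8 B:t7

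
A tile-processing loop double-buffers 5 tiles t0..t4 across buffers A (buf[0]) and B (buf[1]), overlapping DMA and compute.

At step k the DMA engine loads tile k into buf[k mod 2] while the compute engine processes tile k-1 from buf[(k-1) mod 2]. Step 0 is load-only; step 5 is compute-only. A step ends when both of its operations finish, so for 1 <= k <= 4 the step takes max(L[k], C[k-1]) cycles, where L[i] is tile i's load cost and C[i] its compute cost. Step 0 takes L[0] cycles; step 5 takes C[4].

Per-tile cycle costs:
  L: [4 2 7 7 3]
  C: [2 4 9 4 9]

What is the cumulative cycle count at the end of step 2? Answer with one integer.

k=0 load=t0/4c comp=- wait=4 total=4
k=1 load=t1/2c comp=t0/2c wait=2 total=6
k=2 load=t2/7c comp=t1/4c wait=7 total=13
k=3 load=t3/7c comp=t2/9c wait=9 total=22
k=4 load=t4/3c comp=t3/4c wait=4 total=26
k=5 load=- comp=t4/9c wait=9 total=35

end_cycle[2] = 13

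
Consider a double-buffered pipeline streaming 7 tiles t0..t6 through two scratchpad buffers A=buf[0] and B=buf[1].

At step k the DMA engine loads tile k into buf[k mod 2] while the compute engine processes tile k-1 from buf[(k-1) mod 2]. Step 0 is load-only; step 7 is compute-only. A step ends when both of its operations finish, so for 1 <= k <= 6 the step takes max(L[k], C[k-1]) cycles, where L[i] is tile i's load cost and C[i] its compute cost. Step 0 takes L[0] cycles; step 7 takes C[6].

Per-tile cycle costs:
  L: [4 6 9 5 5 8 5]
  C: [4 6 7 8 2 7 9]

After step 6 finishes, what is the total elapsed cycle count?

[0] DMA t0→A (4c) ∥ CU idle ⇒ 4c, clock 4
[1] DMA t1→B (6c) ∥ CU A:t0 (4c) ⇒ 6c, clock 10
[2] DMA t2→A (9c) ∥ CU B:t1 (6c) ⇒ 9c, clock 19
[3] DMA t3→B (5c) ∥ CU A:t2 (7c) ⇒ 7c, clock 26
[4] DMA t4→A (5c) ∥ CU B:t3 (8c) ⇒ 8c, clock 34
[5] DMA t5→B (8c) ∥ CU A:t4 (2c) ⇒ 8c, clock 42
[6] DMA t6→A (5c) ∥ CU B:t5 (7c) ⇒ 7c, clock 49
[7] DMA idle ∥ CU A:t6 (9c) ⇒ 9c, clock 58

end_cycle[6] = 49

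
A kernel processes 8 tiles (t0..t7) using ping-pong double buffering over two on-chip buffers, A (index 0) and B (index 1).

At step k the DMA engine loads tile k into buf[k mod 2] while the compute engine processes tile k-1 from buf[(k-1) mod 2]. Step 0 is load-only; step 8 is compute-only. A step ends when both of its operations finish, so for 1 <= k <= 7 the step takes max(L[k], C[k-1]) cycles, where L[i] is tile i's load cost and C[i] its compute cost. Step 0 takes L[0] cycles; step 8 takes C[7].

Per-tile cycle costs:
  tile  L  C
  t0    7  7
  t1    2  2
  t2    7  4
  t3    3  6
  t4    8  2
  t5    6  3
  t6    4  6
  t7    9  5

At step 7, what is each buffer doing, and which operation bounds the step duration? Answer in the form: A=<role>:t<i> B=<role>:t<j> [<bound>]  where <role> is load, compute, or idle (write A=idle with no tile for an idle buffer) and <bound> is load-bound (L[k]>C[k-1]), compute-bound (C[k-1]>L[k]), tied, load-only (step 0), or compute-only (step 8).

  0. 7=7c; end=7; A:t0 B:-
  1. max(2,7)=7c; end=14; A:t0 B:t1
  2. max(7,2)=7c; end=21; A:t2 B:t1
  3. max(3,4)=4c; end=25; A:t2 B:t3
  4. max(8,6)=8c; end=33; A:t4 B:t3
  5. max(6,2)=6c; end=39; A:t4 B:t5
  6. max(4,3)=4c; end=43; A:t6 B:t5
  7. max(9,6)=9c; end=52; A:t6 B:t7
  8. 5=5c; end=57; A:t6 B:t7

step 7: A=compute:t6 B=load:t7 [load-bound]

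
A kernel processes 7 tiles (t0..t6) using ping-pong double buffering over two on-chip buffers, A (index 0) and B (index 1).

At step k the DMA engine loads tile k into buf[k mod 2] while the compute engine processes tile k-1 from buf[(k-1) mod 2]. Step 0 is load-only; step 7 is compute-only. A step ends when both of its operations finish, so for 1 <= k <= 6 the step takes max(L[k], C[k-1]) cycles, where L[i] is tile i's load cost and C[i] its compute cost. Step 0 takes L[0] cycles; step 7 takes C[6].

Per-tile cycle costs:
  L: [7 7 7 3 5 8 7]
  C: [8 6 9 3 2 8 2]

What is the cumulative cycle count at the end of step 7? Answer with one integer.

[0] DMA t0→A (7c) ∥ CU idle ⇒ 7c, clock 7
[1] DMA t1→B (7c) ∥ CU A:t0 (8c) ⇒ 8c, clock 15
[2] DMA t2→A (7c) ∥ CU B:t1 (6c) ⇒ 7c, clock 22
[3] DMA t3→B (3c) ∥ CU A:t2 (9c) ⇒ 9c, clock 31
[4] DMA t4→A (5c) ∥ CU B:t3 (3c) ⇒ 5c, clock 36
[5] DMA t5→B (8c) ∥ CU A:t4 (2c) ⇒ 8c, clock 44
[6] DMA t6→A (7c) ∥ CU B:t5 (8c) ⇒ 8c, clock 52
[7] DMA idle ∥ CU A:t6 (2c) ⇒ 2c, clock 54

end_cycle[7] = 54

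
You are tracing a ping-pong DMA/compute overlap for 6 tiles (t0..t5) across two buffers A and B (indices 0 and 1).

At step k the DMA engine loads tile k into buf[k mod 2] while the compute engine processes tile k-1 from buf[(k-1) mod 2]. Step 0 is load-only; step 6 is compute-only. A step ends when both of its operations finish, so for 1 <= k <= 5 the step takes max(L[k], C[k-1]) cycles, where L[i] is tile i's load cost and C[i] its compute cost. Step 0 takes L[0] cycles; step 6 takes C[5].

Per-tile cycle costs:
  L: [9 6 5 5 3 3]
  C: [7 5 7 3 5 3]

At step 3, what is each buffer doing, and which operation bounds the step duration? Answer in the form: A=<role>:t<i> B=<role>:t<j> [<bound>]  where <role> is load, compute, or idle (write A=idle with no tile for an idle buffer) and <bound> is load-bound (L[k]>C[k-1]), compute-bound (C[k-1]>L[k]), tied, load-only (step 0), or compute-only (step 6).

step 3: A=compute:t2 B=load:t3 [compute-bound]

k=0 load=t0/9c comp=- wait=9 total=9
k=1 load=t1/6c comp=t0/7c wait=7 total=16
k=2 load=t2/5c comp=t1/5c wait=5 total=21
k=3 load=t3/5c comp=t2/7c wait=7 total=28
k=4 load=t4/3c comp=t3/3c wait=3 total=31
k=5 load=t5/3c comp=t4/5c wait=5 total=36
k=6 load=- comp=t5/3c wait=3 total=39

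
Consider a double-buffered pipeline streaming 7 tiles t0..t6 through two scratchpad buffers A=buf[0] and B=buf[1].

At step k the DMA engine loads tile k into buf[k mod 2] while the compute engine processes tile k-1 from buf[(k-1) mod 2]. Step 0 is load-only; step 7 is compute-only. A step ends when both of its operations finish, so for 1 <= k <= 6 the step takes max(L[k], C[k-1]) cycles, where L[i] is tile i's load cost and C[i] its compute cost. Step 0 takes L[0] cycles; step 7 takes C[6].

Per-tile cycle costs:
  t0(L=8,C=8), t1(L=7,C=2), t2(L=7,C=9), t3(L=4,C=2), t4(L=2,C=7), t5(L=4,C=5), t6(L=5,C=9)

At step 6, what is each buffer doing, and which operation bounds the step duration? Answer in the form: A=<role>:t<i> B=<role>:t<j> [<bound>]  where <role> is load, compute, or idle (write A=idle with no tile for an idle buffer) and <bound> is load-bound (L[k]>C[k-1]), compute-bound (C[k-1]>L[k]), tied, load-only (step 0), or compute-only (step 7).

k=0 load=t0/8c comp=- wait=8 total=8
k=1 load=t1/7c comp=t0/8c wait=8 total=16
k=2 load=t2/7c comp=t1/2c wait=7 total=23
k=3 load=t3/4c comp=t2/9c wait=9 total=32
k=4 load=t4/2c comp=t3/2c wait=2 total=34
k=5 load=t5/4c comp=t4/7c wait=7 total=41
k=6 load=t6/5c comp=t5/5c wait=5 total=46
k=7 load=- comp=t6/9c wait=9 total=55

step 6: A=load:t6 B=compute:t5 [tied]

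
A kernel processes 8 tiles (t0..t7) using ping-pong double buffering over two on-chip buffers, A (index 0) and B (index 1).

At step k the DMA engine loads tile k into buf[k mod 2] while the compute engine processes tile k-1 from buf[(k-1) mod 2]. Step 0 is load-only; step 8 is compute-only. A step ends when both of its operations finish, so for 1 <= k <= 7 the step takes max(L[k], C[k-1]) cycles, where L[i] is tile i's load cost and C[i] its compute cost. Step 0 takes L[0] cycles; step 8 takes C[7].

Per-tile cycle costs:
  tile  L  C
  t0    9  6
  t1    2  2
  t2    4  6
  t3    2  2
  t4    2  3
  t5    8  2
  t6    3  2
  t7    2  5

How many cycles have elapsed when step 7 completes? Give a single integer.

end_cycle[7] = 40

k=0 load=t0/9c comp=- wait=9 total=9
k=1 load=t1/2c comp=t0/6c wait=6 total=15
k=2 load=t2/4c comp=t1/2c wait=4 total=19
k=3 load=t3/2c comp=t2/6c wait=6 total=25
k=4 load=t4/2c comp=t3/2c wait=2 total=27
k=5 load=t5/8c comp=t4/3c wait=8 total=35
k=6 load=t6/3c comp=t5/2c wait=3 total=38
k=7 load=t7/2c comp=t6/2c wait=2 total=40
k=8 load=- comp=t7/5c wait=5 total=45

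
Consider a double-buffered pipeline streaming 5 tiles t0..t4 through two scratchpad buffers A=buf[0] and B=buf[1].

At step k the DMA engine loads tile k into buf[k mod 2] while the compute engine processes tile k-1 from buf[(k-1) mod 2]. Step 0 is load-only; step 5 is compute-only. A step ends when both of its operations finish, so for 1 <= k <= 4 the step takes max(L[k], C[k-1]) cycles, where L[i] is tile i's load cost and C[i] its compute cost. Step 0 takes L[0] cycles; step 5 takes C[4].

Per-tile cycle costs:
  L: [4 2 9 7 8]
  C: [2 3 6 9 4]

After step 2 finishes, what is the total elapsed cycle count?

end_cycle[2] = 15

step 0: L[0]=4 → dur=4, Σ=4 | A=load:t0 B=idle [load-only]
step 1: L[1]=2 C[0]=2 → dur=2, Σ=6 | A=compute:t0 B=load:t1 [tied]
step 2: L[2]=9 C[1]=3 → dur=9, Σ=15 | A=load:t2 B=compute:t1 [load-bound]
step 3: L[3]=7 C[2]=6 → dur=7, Σ=22 | A=compute:t2 B=load:t3 [load-bound]
step 4: L[4]=8 C[3]=9 → dur=9, Σ=31 | A=load:t4 B=compute:t3 [compute-bound]
step 5: C[4]=4 → dur=4, Σ=35 | A=compute:t4 B=idle [compute-only]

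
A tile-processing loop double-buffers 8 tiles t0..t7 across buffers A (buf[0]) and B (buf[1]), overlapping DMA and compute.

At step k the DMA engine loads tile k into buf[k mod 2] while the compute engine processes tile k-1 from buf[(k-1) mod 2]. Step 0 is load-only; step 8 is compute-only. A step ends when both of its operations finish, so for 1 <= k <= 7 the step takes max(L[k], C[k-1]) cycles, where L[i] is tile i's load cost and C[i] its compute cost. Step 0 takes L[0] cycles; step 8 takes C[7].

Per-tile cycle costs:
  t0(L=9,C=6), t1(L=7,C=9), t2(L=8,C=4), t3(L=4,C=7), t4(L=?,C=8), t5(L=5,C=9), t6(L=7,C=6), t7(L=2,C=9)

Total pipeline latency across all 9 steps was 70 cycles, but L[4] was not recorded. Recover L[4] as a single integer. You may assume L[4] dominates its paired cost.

L[4] = 9

step 0: dur = L[0]=9 = 9
step 1: dur = max(L[1]=7, C[0]=6) = 7
step 2: dur = max(L[2]=8, C[1]=9) = 9
step 3: dur = max(L[3]=4, C[2]=4) = 4
step 4: dur = max(L[4]=?, C[3]=7) = L[4]  (unknown; binding)
step 5: dur = max(L[5]=5, C[4]=8) = 8
step 6: dur = max(L[6]=7, C[5]=9) = 9
step 7: dur = max(L[7]=2, C[6]=6) = 6
step 8: dur = C[7]=9 = 9
sum of known step durations = 61
dur[4] = total - known = 70 - 61 = 9
L[4] is the binding max in step 4, so L[4] = dur[4] = 9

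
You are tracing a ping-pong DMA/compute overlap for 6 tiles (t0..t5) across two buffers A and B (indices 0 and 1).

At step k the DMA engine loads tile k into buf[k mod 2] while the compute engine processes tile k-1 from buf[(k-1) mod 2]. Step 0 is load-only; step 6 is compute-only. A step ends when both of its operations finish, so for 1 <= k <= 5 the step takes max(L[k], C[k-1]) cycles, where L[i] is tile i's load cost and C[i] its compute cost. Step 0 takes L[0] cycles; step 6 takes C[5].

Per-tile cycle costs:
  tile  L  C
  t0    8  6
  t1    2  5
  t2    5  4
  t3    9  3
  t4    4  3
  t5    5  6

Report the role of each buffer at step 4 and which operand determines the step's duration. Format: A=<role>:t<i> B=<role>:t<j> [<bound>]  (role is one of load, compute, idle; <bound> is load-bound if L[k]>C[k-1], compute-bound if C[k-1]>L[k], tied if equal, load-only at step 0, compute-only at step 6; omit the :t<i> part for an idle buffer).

step 4: A=load:t4 B=compute:t3 [load-bound]

step 0: L[0]=8 → dur=8, Σ=8 | A=load:t0 B=idle [load-only]
step 1: L[1]=2 C[0]=6 → dur=6, Σ=14 | A=compute:t0 B=load:t1 [compute-bound]
step 2: L[2]=5 C[1]=5 → dur=5, Σ=19 | A=load:t2 B=compute:t1 [tied]
step 3: L[3]=9 C[2]=4 → dur=9, Σ=28 | A=compute:t2 B=load:t3 [load-bound]
step 4: L[4]=4 C[3]=3 → dur=4, Σ=32 | A=load:t4 B=compute:t3 [load-bound]
step 5: L[5]=5 C[4]=3 → dur=5, Σ=37 | A=compute:t4 B=load:t5 [load-bound]
step 6: C[5]=6 → dur=6, Σ=43 | A=idle B=compute:t5 [compute-only]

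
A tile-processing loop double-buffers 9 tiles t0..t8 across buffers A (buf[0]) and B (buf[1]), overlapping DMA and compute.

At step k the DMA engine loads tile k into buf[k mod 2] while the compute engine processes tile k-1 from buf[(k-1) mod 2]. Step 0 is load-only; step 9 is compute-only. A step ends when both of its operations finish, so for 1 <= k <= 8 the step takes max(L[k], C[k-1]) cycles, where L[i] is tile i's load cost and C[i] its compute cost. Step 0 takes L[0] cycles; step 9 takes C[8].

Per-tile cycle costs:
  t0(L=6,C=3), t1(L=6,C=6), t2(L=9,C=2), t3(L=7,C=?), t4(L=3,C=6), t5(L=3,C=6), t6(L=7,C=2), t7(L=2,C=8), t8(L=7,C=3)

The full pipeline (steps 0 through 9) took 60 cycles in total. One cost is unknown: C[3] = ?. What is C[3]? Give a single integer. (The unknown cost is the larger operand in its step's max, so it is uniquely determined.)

C[3] = 6

step 0 | dur = L[0]=6 = 6
step 1 | dur = max(L[1]=6, C[0]=3) = 6
step 2 | dur = max(L[2]=9, C[1]=6) = 9
step 3 | dur = max(L[3]=7, C[2]=2) = 7
step 4 | dur = max(L[4]=3, C[3]=?) = C[3]  (unknown; binding)
step 5 | dur = max(L[5]=3, C[4]=6) = 6
step 6 | dur = max(L[6]=7, C[5]=6) = 7
step 7 | dur = max(L[7]=2, C[6]=2) = 2
step 8 | dur = max(L[8]=7, C[7]=8) = 8
step 9 | dur = C[8]=3 = 3
sum of known step durations = 54
dur[4] = total - known = 60 - 54 = 6
C[3] is the binding max in step 4, so C[3] = dur[4] = 6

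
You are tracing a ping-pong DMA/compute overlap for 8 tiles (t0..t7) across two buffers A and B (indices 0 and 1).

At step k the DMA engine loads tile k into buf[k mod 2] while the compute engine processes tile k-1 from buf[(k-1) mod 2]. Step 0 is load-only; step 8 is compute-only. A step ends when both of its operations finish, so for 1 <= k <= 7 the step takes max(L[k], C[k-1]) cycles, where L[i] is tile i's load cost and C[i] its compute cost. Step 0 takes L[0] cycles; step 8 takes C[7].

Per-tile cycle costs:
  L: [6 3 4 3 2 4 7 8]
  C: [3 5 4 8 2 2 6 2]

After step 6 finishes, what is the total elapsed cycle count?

end_cycle[6] = 37

  0. 6=6c; end=6; A:t0 B:-
  1. max(3,3)=3c; end=9; A:t0 B:t1
  2. max(4,5)=5c; end=14; A:t2 B:t1
  3. max(3,4)=4c; end=18; A:t2 B:t3
  4. max(2,8)=8c; end=26; A:t4 B:t3
  5. max(4,2)=4c; end=30; A:t4 B:t5
  6. max(7,2)=7c; end=37; A:t6 B:t5
  7. max(8,6)=8c; end=45; A:t6 B:t7
  8. 2=2c; end=47; A:t6 B:t7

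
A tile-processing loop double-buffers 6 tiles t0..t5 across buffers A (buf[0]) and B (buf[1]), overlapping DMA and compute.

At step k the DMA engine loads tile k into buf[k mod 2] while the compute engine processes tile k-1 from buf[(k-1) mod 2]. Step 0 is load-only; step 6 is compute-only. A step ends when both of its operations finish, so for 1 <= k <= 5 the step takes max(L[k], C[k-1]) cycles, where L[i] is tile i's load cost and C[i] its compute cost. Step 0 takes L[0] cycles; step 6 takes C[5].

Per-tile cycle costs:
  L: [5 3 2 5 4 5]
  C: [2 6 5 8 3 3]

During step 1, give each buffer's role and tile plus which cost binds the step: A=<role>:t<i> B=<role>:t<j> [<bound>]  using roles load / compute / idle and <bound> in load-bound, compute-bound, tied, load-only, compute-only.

step 1: A=compute:t0 B=load:t1 [load-bound]

  0. 5=5c; end=5; A:t0 B:-
  1. max(3,2)=3c; end=8; A:t0 B:t1
  2. max(2,6)=6c; end=14; A:t2 B:t1
  3. max(5,5)=5c; end=19; A:t2 B:t3
  4. max(4,8)=8c; end=27; A:t4 B:t3
  5. max(5,3)=5c; end=32; A:t4 B:t5
  6. 3=3c; end=35; A:t4 B:t5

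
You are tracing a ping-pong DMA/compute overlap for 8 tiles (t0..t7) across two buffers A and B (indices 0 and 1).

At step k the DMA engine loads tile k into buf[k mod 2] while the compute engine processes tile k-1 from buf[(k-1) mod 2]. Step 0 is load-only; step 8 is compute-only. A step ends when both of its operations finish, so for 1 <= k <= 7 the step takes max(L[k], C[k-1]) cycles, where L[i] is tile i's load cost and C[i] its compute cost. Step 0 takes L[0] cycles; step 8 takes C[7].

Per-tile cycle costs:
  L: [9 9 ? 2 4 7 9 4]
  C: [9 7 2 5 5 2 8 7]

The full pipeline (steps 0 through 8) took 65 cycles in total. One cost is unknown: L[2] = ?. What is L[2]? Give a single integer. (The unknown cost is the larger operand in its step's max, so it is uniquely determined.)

step 0 = dur = L[0]=9 = 9
step 1 = dur = max(L[1]=9, C[0]=9) = 9
step 2 = dur = max(L[2]=?, C[1]=7) = L[2]  (unknown; binding)
step 3 = dur = max(L[3]=2, C[2]=2) = 2
step 4 = dur = max(L[4]=4, C[3]=5) = 5
step 5 = dur = max(L[5]=7, C[4]=5) = 7
step 6 = dur = max(L[6]=9, C[5]=2) = 9
step 7 = dur = max(L[7]=4, C[6]=8) = 8
step 8 = dur = C[7]=7 = 7
sum of known step durations = 56
dur[2] = total - known = 65 - 56 = 9
L[2] is the binding max in step 2, so L[2] = dur[2] = 9

L[2] = 9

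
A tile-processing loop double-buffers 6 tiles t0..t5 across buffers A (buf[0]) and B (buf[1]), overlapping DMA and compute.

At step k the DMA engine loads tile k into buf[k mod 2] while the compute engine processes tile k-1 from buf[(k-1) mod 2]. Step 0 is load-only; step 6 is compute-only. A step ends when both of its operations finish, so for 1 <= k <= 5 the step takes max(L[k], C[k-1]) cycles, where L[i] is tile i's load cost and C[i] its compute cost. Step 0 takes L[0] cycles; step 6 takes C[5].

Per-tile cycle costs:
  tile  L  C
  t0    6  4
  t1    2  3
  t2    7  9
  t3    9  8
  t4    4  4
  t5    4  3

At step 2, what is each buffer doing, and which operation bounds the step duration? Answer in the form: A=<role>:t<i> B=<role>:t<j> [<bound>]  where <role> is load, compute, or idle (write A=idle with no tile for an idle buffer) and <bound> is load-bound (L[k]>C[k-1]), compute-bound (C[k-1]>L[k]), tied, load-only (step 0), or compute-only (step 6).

[0] DMA t0→A (6c) ∥ CU idle ⇒ 6c, clock 6
[1] DMA t1→B (2c) ∥ CU A:t0 (4c) ⇒ 4c, clock 10
[2] DMA t2→A (7c) ∥ CU B:t1 (3c) ⇒ 7c, clock 17
[3] DMA t3→B (9c) ∥ CU A:t2 (9c) ⇒ 9c, clock 26
[4] DMA t4→A (4c) ∥ CU B:t3 (8c) ⇒ 8c, clock 34
[5] DMA t5→B (4c) ∥ CU A:t4 (4c) ⇒ 4c, clock 38
[6] DMA idle ∥ CU B:t5 (3c) ⇒ 3c, clock 41

step 2: A=load:t2 B=compute:t1 [load-bound]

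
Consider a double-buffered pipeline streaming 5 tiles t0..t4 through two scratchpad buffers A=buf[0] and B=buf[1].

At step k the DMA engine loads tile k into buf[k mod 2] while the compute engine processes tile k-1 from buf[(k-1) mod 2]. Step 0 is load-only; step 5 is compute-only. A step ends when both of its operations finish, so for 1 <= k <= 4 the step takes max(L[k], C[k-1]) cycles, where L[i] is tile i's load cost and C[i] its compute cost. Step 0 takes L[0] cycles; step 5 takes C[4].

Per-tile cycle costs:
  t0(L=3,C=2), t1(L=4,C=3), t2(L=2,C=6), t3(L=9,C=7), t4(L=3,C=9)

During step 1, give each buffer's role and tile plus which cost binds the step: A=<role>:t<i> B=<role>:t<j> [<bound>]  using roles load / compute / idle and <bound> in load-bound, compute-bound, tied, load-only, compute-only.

step 1: A=compute:t0 B=load:t1 [load-bound]

step 0: L[0]=3 → dur=3, Σ=3 | A=load:t0 B=idle [load-only]
step 1: L[1]=4 C[0]=2 → dur=4, Σ=7 | A=compute:t0 B=load:t1 [load-bound]
step 2: L[2]=2 C[1]=3 → dur=3, Σ=10 | A=load:t2 B=compute:t1 [compute-bound]
step 3: L[3]=9 C[2]=6 → dur=9, Σ=19 | A=compute:t2 B=load:t3 [load-bound]
step 4: L[4]=3 C[3]=7 → dur=7, Σ=26 | A=load:t4 B=compute:t3 [compute-bound]
step 5: C[4]=9 → dur=9, Σ=35 | A=compute:t4 B=idle [compute-only]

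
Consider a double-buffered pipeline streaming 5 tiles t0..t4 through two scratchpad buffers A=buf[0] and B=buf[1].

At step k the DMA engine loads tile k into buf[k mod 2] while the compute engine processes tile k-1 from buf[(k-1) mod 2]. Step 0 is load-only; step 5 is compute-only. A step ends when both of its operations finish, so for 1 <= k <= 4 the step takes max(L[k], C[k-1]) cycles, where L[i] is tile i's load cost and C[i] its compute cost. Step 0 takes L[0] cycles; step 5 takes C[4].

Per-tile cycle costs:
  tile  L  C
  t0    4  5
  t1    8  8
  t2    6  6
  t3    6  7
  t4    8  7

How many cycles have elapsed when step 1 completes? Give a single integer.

end_cycle[1] = 12

[0] DMA t0→A (4c) ∥ CU idle ⇒ 4c, clock 4
[1] DMA t1→B (8c) ∥ CU A:t0 (5c) ⇒ 8c, clock 12
[2] DMA t2→A (6c) ∥ CU B:t1 (8c) ⇒ 8c, clock 20
[3] DMA t3→B (6c) ∥ CU A:t2 (6c) ⇒ 6c, clock 26
[4] DMA t4→A (8c) ∥ CU B:t3 (7c) ⇒ 8c, clock 34
[5] DMA idle ∥ CU A:t4 (7c) ⇒ 7c, clock 41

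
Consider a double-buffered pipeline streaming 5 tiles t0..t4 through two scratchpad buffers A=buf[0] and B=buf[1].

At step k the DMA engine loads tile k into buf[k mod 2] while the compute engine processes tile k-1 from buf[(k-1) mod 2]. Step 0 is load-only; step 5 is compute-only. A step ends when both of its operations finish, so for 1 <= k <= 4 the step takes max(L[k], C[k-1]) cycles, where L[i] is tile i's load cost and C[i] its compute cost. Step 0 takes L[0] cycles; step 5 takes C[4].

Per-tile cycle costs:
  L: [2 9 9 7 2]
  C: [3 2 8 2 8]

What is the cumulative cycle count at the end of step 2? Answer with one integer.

end_cycle[2] = 20

  0. 2=2c; end=2; A:t0 B:-
  1. max(9,3)=9c; end=11; A:t0 B:t1
  2. max(9,2)=9c; end=20; A:t2 B:t1
  3. max(7,8)=8c; end=28; A:t2 B:t3
  4. max(2,2)=2c; end=30; A:t4 B:t3
  5. 8=8c; end=38; A:t4 B:t3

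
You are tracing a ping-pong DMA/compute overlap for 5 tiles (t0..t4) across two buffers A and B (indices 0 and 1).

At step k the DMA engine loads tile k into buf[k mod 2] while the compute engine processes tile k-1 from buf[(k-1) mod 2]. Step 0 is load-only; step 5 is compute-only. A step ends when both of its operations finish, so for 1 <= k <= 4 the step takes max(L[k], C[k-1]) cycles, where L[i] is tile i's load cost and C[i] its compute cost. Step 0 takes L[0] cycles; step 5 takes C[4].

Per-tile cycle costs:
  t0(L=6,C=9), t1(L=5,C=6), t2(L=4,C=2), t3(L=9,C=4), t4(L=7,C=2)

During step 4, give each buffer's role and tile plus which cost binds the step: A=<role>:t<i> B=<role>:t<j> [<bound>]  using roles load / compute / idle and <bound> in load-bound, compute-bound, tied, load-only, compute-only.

step 4: A=load:t4 B=compute:t3 [load-bound]

  0. 6=6c; end=6; A:t0 B:-
  1. max(5,9)=9c; end=15; A:t0 B:t1
  2. max(4,6)=6c; end=21; A:t2 B:t1
  3. max(9,2)=9c; end=30; A:t2 B:t3
  4. max(7,4)=7c; end=37; A:t4 B:t3
  5. 2=2c; end=39; A:t4 B:t3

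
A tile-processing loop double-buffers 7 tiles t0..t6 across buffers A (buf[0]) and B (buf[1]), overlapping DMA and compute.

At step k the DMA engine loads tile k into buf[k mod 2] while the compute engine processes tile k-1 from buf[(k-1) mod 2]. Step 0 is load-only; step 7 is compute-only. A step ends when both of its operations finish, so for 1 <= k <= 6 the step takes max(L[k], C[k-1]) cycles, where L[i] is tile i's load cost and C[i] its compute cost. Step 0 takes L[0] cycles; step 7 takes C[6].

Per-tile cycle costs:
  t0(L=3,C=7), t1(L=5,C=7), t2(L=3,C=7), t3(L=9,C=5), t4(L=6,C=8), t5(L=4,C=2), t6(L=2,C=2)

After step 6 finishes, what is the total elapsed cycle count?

k=0 load=t0/3c comp=- wait=3 total=3
k=1 load=t1/5c comp=t0/7c wait=7 total=10
k=2 load=t2/3c comp=t1/7c wait=7 total=17
k=3 load=t3/9c comp=t2/7c wait=9 total=26
k=4 load=t4/6c comp=t3/5c wait=6 total=32
k=5 load=t5/4c comp=t4/8c wait=8 total=40
k=6 load=t6/2c comp=t5/2c wait=2 total=42
k=7 load=- comp=t6/2c wait=2 total=44

end_cycle[6] = 42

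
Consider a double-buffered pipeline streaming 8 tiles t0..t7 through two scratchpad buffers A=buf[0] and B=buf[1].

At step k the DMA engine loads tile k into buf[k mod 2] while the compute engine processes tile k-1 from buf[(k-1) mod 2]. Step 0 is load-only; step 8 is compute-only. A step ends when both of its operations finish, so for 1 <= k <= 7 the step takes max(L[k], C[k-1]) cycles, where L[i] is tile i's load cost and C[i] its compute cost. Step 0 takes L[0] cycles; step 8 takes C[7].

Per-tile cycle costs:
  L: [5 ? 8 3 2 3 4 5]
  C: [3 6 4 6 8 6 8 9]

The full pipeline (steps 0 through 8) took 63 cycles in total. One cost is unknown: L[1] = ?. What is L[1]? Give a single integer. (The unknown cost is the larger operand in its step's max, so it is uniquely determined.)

step 0 → dur = L[0]=5 = 5
step 1 → dur = max(L[1]=?, C[0]=3) = L[1]  (unknown; binding)
step 2 → dur = max(L[2]=8, C[1]=6) = 8
step 3 → dur = max(L[3]=3, C[2]=4) = 4
step 4 → dur = max(L[4]=2, C[3]=6) = 6
step 5 → dur = max(L[5]=3, C[4]=8) = 8
step 6 → dur = max(L[6]=4, C[5]=6) = 6
step 7 → dur = max(L[7]=5, C[6]=8) = 8
step 8 → dur = C[7]=9 = 9
sum of known step durations = 54
dur[1] = total - known = 63 - 54 = 9
L[1] is the binding max in step 1, so L[1] = dur[1] = 9

L[1] = 9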